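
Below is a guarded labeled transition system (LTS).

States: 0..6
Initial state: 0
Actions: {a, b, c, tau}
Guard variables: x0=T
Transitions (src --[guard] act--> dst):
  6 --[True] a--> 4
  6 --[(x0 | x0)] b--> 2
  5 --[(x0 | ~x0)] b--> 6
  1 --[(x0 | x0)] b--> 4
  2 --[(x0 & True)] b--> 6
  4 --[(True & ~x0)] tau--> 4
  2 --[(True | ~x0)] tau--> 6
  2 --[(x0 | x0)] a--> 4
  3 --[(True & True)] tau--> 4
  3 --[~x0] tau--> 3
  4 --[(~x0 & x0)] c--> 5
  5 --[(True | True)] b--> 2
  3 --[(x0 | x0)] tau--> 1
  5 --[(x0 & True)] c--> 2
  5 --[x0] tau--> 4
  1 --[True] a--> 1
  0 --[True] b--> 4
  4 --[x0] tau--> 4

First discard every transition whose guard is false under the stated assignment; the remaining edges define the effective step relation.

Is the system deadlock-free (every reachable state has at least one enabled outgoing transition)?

R = {0,4}
  0: b→4  [1 out]
  4: tau→4  [1 out]

Answer: DEADLOCK-FREE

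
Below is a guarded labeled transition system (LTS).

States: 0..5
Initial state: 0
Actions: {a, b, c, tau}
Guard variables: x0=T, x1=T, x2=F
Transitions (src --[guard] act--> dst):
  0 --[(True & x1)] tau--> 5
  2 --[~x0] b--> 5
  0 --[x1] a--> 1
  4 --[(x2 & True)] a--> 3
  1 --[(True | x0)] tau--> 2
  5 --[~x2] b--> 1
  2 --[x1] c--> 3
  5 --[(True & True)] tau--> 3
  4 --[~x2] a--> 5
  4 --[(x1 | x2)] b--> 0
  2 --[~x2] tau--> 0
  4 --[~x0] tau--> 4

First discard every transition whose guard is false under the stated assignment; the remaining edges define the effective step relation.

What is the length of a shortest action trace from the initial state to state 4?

Answer: UNREACHABLE

Trace:
Layered search for 4:
  depth 0: {0}
  depth 1: {1,5}
  depth 2: {2,3}
4 never appears.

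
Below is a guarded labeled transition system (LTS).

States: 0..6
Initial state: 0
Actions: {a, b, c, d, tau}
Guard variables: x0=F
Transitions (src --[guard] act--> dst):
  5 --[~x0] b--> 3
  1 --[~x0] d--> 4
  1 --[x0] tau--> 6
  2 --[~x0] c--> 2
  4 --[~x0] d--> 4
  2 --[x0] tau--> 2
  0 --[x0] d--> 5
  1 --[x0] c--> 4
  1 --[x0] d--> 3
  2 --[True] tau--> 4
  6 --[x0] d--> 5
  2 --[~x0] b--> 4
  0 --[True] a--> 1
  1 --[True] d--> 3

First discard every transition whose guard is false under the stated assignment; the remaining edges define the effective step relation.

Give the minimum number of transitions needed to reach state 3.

Answer: 2

Trace:
Breadth-first toward 3:
  L0 = {0}
  L1 = {1}
  L2 = {3,4}
depth(3)=2, e.g. a·d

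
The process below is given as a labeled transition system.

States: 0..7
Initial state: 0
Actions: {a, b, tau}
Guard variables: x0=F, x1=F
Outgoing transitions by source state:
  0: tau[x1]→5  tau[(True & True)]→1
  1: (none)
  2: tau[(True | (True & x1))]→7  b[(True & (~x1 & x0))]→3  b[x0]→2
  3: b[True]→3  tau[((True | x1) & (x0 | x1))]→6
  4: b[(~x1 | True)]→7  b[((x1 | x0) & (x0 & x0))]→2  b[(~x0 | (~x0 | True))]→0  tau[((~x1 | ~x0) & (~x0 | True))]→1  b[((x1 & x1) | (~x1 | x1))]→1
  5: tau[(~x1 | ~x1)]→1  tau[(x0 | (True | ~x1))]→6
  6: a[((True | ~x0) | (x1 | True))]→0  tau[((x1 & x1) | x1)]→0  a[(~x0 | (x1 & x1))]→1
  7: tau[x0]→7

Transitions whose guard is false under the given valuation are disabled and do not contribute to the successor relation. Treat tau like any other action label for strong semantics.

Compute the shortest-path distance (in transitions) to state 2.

Layered search for 2:
  Layer 0: {0}
  Layer 1: {1}
2 never appears.

Answer: UNREACHABLE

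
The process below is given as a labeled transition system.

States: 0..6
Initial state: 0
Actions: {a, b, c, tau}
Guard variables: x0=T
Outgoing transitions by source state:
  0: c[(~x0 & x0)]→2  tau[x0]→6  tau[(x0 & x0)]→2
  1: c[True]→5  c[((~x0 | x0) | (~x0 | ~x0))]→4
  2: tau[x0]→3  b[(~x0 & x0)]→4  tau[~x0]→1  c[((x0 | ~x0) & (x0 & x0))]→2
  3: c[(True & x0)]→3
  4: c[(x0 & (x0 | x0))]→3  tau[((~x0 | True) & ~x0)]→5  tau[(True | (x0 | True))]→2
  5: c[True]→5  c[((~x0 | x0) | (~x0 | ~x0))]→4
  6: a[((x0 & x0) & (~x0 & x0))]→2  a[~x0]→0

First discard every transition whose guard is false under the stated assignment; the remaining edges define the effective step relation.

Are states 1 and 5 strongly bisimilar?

Bisimulation quotient by refinement:
  round 0: {{0,1,2,3,4,5,6}}
  round 1: {{0},{1,3,5},{2,4},{6}}
  round 2: {{0},{1,5},{2},{3},{4},{6}}
stable after 3 split(s): 6 block(s)
[1]={1,5}  [5]={1,5}

Answer: BISIMILAR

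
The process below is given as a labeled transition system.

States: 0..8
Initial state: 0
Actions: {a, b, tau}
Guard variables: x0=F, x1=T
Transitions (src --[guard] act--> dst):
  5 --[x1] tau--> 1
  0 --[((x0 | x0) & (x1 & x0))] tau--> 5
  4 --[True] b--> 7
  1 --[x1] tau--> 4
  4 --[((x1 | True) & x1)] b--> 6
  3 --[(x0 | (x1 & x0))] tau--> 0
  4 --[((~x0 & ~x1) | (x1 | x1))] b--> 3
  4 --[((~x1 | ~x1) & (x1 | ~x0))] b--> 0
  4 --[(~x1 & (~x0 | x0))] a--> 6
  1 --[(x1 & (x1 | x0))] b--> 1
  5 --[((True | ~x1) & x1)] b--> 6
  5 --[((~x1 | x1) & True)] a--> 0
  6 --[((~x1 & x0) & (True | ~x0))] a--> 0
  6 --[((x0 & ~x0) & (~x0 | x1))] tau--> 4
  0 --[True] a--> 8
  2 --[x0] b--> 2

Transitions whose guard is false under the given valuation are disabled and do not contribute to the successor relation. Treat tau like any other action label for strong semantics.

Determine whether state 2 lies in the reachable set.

Answer: UNREACHABLE

Trace:
Guard filter leaves 9 enabled edge(s).
L0 = {0}
L1 = {8}  cumulative {0,8}
Reachable = {0,8}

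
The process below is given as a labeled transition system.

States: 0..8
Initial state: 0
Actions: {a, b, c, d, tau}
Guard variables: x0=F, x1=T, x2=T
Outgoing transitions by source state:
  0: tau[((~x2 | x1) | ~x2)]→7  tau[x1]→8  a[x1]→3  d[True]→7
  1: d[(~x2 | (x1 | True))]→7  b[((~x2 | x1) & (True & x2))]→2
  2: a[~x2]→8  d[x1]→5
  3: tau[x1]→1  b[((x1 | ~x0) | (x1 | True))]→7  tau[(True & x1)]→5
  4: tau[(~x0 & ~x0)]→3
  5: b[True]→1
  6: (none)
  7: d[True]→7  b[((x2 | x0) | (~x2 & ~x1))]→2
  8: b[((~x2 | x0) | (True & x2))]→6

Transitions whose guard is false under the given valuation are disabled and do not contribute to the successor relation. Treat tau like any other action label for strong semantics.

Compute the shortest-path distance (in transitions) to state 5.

Answer: 2

Analysis:
Layered search for 5:
  L0 = {0}
  L1 = {3,7,8}
  L2 = {1,2,5,6}
depth(5)=2, e.g. a·tau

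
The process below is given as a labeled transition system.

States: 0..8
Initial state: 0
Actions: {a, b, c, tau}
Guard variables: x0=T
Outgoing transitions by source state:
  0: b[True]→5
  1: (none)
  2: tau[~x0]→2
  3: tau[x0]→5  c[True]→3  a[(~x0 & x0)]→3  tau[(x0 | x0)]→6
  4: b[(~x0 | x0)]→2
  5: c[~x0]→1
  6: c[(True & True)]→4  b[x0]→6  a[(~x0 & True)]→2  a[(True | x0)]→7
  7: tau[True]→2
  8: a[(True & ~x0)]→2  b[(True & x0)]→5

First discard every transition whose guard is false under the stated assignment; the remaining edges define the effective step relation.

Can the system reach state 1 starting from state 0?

10 transition(s) survive guard evaluation.
Layer 0: {0}
Layer 1: {5}  cumulative {0,5}
Reachable = {0,5}

Answer: UNREACHABLE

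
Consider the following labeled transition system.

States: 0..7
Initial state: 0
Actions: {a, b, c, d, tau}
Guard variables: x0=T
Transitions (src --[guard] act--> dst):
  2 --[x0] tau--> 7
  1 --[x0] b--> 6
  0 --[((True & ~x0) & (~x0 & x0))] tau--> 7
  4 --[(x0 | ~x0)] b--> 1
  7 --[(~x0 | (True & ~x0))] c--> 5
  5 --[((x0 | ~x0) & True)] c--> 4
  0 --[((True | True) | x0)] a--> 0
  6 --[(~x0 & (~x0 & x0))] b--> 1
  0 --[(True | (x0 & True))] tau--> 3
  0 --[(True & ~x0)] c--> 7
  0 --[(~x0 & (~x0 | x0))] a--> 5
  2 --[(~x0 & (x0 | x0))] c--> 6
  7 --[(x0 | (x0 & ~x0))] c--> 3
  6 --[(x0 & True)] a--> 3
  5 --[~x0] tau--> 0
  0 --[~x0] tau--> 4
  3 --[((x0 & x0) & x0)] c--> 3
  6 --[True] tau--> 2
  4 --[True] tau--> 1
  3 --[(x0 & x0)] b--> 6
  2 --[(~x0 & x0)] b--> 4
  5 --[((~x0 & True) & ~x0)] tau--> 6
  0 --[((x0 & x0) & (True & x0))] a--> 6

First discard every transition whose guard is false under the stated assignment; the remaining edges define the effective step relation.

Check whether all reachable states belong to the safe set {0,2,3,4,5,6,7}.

Safe = {0,2,3,4,5,6,7}
Reach set: {0,2,3,6,7}
  0: ✓
  2: ✓
  3: ✓
  6: ✓
  7: ✓

Answer: INVARIANT HOLDS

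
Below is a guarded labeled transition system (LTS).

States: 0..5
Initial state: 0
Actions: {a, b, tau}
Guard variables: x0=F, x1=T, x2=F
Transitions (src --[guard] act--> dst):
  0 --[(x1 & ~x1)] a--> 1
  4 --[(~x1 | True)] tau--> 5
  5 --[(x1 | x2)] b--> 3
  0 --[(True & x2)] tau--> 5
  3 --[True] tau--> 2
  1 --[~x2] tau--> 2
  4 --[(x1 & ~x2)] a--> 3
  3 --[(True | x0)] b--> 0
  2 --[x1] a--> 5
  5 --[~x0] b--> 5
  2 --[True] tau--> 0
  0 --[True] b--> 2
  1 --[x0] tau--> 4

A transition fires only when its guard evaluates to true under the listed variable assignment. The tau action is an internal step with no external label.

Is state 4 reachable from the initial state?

Answer: UNREACHABLE

Trace:
Guard filter leaves 10 enabled edge(s).
depth 0: {0}
depth 1: {2}  cumulative {0,2}
depth 2: {5}  cumulative {0,2,5}
depth 3: {3}  cumulative {0,2,3,5}
Reachable = {0,2,3,5}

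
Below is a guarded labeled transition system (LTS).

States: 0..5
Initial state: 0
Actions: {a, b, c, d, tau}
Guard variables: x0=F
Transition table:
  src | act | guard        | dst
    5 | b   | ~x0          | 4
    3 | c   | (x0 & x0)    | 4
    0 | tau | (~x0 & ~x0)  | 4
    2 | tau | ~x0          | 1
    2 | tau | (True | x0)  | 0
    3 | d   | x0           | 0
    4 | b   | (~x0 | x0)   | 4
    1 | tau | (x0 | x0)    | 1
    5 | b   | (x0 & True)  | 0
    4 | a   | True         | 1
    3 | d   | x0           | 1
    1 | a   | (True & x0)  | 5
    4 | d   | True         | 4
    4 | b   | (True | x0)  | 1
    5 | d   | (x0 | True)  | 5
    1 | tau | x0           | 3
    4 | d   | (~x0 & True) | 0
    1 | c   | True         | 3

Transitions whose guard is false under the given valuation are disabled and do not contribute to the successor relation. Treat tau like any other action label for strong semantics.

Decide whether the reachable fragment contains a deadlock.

Answer: DEADLOCK at state 3

Working:
Reach set: {0,1,3,4}
  0: tau→4  [1 out]
  1: c→3  [1 out]
  3: ∅  [deadlock]
  4: a→1  b→1  b→4  d→0  d→4  [5 out]
trace reaching 3: tau·b·c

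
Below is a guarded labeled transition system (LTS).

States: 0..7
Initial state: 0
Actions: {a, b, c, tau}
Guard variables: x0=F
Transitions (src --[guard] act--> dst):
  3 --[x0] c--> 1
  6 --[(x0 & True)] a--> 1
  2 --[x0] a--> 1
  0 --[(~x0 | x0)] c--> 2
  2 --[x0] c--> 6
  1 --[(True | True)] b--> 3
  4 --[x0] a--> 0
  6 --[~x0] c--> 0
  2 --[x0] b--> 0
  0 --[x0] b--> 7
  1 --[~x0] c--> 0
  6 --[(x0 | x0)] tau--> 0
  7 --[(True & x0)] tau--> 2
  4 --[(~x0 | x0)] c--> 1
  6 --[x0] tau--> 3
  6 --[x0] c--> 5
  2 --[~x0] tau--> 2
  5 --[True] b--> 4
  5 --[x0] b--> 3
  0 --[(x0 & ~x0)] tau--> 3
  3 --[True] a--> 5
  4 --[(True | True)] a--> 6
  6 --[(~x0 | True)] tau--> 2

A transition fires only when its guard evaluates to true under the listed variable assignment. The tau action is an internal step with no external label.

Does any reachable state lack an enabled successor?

Answer: DEADLOCK-FREE

Working:
Reach set: {0,2}
  0: c→2  [1 out]
  2: tau→2  [1 out]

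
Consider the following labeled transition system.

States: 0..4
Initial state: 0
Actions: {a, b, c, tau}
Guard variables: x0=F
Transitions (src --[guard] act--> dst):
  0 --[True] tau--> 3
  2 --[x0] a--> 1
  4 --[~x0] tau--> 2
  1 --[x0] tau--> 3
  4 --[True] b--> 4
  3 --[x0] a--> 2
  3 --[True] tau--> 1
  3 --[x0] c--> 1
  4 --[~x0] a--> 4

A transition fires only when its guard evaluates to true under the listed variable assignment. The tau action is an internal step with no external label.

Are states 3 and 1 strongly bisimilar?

Compute ~ classes (split until stable):
  round 0: {{0,1,2,3,4}}
  round 1: {{0,3},{1,2},{4}}
  round 2: {{0},{1,2},{3},{4}}
Fixed point at round 3; 4 class(es).
[3]={3}  [1]={1,2}

Answer: NOT BISIMILAR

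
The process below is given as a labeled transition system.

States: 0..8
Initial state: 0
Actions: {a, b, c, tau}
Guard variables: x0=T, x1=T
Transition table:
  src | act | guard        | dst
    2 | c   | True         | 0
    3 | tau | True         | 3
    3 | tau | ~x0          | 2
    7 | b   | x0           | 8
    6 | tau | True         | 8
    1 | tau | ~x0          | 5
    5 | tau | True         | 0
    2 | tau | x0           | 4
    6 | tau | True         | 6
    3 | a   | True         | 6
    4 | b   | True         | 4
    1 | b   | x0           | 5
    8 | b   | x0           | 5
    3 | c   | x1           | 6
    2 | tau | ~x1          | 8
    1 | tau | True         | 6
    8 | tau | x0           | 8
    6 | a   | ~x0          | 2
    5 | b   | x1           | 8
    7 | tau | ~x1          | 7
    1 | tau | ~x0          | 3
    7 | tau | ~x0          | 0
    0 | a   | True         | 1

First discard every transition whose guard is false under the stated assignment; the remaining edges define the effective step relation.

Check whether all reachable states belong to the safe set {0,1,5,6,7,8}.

Safe = {0,1,5,6,7,8}
R = {0,1,5,6,8}
  0: safe
  1: safe
  5: safe
  6: safe
  8: safe

Answer: INVARIANT HOLDS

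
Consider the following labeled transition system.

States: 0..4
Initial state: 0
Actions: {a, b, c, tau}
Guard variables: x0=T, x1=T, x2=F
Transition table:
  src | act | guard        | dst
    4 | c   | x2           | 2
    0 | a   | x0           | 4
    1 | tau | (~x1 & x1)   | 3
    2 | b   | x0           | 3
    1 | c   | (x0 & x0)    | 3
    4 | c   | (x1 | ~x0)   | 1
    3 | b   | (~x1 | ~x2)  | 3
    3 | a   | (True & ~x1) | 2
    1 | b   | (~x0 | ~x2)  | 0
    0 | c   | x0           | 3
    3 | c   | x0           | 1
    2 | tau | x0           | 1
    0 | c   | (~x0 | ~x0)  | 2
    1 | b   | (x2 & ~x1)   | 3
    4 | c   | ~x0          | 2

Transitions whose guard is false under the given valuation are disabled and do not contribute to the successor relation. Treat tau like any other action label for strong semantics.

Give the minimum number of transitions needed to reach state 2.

Layered search for 2:
  L0 = {0}
  L1 = {3,4}
  L2 = {1}
2 never appears.

Answer: UNREACHABLE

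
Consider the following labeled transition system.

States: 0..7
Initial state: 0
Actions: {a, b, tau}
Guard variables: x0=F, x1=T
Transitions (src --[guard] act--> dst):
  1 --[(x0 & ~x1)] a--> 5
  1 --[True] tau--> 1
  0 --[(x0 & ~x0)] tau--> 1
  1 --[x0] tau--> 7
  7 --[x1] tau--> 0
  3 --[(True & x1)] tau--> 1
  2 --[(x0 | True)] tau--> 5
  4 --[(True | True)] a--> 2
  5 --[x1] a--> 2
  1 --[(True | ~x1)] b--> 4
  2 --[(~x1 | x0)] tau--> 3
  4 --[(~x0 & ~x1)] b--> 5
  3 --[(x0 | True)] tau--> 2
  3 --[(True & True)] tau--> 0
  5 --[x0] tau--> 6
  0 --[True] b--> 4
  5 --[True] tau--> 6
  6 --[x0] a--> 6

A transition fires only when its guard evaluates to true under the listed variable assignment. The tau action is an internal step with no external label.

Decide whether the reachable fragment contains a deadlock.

Answer: DEADLOCK at state 6

Working:
Reachable = {0,2,4,5,6}
  0: b→4  [1 exit(s)]
  2: tau→5  [1 exit(s)]
  4: a→2  [1 exit(s)]
  5: a→2  tau→6  [2 exit(s)]
  6: ∅  [deadlock]
Path to 6: b·a·tau·tau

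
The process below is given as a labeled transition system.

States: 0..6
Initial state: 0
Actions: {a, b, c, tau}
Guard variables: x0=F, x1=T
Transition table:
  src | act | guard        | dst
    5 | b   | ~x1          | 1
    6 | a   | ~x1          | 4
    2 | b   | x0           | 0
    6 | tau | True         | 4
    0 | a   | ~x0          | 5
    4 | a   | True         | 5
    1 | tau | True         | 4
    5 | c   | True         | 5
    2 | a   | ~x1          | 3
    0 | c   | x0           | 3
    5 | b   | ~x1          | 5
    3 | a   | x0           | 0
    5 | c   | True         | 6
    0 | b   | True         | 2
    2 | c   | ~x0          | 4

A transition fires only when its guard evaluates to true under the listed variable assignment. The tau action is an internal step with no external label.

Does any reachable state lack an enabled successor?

Reach set: {0,2,4,5,6}
  0: a→5  b→2  [2 out]
  2: c→4  [1 out]
  4: a→5  [1 out]
  5: c→5  c→6  [2 out]
  6: tau→4  [1 out]

Answer: DEADLOCK-FREE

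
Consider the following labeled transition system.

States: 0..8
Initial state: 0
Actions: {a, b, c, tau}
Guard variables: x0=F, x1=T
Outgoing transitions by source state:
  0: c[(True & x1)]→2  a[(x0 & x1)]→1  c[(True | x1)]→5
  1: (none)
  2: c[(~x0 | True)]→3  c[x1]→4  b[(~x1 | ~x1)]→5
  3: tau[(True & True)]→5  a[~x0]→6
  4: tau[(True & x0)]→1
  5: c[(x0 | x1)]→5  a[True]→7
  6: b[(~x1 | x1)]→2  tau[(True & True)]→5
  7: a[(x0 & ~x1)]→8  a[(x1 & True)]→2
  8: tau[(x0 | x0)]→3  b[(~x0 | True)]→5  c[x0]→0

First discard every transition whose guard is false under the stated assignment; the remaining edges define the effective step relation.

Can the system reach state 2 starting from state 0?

Answer: REACHABLE

Working:
Guard filter leaves 12 enabled edge(s).
L0 = {0}
L1 = {2,5}  cumulative {0,2,5}
L2 = {3,4,7}  cumulative {0,2,3,4,5,7}
L3 = {6}  cumulative {0,2,3,4,5,6,7}
Reach set: {0,2,3,4,5,6,7}
trace reaching 2: c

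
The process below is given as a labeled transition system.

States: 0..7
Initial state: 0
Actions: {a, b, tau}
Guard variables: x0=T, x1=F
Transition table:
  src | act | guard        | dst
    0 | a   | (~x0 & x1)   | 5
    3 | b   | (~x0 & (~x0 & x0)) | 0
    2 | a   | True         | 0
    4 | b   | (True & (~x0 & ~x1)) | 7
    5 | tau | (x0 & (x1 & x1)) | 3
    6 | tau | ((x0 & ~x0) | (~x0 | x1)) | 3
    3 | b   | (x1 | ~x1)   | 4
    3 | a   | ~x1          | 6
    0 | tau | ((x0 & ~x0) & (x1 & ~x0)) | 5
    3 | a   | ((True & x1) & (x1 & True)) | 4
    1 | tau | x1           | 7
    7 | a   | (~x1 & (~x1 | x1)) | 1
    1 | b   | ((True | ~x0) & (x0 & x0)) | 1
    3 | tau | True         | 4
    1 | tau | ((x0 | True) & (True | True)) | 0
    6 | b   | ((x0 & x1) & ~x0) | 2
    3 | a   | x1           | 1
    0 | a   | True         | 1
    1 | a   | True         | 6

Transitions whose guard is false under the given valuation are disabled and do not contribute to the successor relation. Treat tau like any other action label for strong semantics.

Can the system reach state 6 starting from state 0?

Answer: REACHABLE

Analysis:
After dropping false guards: 9 live edges.
Layer 0: {0}
Layer 1: {1}  total {0,1}
Layer 2: {6}  total {0,1,6}
Reach set: {0,1,6}
Path to 6: a·a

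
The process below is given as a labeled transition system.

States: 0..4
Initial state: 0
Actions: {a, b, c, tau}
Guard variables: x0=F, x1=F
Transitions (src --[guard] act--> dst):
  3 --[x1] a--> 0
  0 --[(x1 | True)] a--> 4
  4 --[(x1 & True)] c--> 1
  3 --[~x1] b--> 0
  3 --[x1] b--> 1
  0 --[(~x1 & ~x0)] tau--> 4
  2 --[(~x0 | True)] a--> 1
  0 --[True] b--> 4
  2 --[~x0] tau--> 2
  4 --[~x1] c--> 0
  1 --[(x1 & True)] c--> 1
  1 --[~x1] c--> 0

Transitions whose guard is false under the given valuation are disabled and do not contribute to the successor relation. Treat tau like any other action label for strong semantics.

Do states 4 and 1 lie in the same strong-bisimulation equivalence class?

Answer: BISIMILAR

Analysis:
Compute ~ classes (split until stable):
  round 0: {{0,1,2,3,4}}
  round 1: {{0},{1,4},{2},{3}}
stable after 2 split(s): 4 block(s)
[4]={1,4}  [1]={1,4}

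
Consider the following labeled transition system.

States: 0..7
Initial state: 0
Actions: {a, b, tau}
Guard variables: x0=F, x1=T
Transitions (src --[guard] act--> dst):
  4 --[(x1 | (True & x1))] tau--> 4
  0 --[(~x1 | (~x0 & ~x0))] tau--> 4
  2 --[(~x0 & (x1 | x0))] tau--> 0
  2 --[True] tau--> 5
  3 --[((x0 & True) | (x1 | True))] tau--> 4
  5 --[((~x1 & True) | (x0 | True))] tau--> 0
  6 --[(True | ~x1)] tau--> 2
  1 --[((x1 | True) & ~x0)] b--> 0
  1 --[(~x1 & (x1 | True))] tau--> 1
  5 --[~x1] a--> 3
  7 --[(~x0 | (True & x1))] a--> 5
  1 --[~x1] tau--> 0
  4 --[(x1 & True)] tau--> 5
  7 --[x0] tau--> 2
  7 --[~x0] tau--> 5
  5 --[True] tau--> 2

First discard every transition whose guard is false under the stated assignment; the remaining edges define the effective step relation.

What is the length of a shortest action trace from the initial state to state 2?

BFS to 2:
  depth 0: {0}
  depth 1: {4}
  depth 2: {5}
  depth 3: {2}
depth(2)=3, e.g. tau·tau·tau

Answer: 3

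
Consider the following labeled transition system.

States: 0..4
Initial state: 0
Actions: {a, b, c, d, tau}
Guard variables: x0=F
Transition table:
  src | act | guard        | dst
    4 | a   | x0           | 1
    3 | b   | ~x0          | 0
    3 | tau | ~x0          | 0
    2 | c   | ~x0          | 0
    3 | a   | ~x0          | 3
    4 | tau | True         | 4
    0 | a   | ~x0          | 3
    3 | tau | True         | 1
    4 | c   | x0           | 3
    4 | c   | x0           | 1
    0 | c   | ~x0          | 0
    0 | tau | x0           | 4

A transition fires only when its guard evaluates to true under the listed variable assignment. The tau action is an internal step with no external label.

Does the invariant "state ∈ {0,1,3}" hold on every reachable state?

Safe = {0,1,3}
R = {0,1,3}
  0: ✓
  1: ✓
  3: ✓

Answer: INVARIANT HOLDS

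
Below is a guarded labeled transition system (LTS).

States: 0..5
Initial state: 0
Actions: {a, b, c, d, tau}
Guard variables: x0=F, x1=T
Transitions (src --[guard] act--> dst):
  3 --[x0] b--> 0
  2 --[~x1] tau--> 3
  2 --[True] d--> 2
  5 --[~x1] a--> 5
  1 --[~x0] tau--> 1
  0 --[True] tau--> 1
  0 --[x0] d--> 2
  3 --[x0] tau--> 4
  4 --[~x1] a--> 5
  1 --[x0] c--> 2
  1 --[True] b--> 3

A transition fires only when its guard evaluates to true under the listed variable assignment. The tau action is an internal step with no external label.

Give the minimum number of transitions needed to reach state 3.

Layered search for 3:
  L0 = {0}
  L1 = {1}
  L2 = {3}
depth(3)=2, e.g. tau·b

Answer: 2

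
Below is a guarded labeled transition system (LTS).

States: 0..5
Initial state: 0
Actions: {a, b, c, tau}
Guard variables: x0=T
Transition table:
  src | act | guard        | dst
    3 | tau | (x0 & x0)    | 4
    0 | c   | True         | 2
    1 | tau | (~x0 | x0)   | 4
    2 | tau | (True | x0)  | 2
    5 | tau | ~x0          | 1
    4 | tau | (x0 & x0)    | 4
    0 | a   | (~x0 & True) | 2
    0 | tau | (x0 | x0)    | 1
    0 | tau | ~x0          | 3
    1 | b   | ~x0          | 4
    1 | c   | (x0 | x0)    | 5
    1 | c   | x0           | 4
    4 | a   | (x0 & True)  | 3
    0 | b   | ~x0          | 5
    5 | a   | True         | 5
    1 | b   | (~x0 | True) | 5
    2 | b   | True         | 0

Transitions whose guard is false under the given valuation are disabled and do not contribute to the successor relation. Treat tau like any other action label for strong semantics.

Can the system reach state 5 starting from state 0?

After dropping false guards: 12 live edges.
depth 0: {0}
depth 1: {1,2}  total {0,1,2}
depth 2: {4,5}  total {0,1,2,4,5}
depth 3: {3}  total {0,1,2,3,4,5}
R = {0,1,2,3,4,5}
Path to 5: tau·c

Answer: REACHABLE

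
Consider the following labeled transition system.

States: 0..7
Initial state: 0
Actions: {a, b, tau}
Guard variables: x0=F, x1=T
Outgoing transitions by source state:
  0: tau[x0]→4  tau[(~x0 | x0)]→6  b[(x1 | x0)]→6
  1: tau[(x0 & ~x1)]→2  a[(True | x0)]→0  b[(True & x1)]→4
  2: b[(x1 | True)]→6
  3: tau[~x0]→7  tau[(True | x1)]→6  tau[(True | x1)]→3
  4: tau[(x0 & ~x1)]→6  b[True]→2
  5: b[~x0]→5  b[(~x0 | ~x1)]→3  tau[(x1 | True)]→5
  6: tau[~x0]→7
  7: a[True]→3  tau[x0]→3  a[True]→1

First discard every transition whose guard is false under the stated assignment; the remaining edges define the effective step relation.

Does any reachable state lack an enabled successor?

Reachable = {0,1,2,3,4,6,7}
  0: b→6  tau→6  [deg 2]
  1: a→0  b→4  [deg 2]
  2: b→6  [deg 1]
  3: tau→3  tau→6  tau→7  [deg 3]
  4: b→2  [deg 1]
  6: tau→7  [deg 1]
  7: a→1  a→3  [deg 2]

Answer: DEADLOCK-FREE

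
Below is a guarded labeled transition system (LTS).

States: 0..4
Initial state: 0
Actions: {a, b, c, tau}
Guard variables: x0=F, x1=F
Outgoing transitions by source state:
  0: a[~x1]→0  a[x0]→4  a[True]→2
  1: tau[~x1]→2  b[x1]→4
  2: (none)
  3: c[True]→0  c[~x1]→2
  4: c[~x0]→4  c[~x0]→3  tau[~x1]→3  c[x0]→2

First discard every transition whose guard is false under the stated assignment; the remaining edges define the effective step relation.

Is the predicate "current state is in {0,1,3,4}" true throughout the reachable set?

Answer: INVARIANT VIOLATED at state 2

Trace:
Allowed set {0,1,3,4}
Reachable = {0,2}
  0: ✓
  2: VIOLATES
counterexample path to 2: a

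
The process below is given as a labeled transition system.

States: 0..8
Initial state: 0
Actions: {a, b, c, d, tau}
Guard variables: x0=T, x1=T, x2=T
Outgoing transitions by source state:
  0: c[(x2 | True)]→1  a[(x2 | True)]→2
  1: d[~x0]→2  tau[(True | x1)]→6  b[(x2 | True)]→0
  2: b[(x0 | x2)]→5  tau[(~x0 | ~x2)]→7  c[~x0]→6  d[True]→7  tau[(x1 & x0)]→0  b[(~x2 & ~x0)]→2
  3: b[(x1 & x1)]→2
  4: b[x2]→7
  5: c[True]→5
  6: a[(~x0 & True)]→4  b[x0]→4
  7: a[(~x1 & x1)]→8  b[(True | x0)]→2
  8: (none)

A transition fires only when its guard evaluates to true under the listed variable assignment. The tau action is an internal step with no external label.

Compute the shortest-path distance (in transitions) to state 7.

BFS to 7:
  L0 = {0}
  L1 = {1,2}
  L2 = {5,6,7}
7 enters at depth 2; path a·d

Answer: 2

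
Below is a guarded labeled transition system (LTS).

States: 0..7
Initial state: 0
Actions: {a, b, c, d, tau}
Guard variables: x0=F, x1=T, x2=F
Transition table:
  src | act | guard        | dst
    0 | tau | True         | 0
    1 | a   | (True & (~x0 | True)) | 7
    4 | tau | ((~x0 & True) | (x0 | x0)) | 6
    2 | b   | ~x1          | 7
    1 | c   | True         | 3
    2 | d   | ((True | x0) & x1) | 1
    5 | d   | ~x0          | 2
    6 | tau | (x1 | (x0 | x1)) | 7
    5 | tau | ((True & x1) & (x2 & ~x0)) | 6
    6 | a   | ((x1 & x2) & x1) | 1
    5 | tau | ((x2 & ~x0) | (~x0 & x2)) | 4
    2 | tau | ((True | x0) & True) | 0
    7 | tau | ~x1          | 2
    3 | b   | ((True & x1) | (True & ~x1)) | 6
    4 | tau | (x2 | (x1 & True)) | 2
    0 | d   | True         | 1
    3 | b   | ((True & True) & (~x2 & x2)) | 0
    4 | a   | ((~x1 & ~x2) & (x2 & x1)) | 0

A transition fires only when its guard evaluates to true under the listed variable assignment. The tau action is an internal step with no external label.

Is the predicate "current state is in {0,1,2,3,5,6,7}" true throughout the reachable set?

Answer: INVARIANT HOLDS

Analysis:
Inv-set: {0,1,2,3,5,6,7}
Reachable = {0,1,3,6,7}
  0: ok
  1: ok
  3: ok
  6: ok
  7: ok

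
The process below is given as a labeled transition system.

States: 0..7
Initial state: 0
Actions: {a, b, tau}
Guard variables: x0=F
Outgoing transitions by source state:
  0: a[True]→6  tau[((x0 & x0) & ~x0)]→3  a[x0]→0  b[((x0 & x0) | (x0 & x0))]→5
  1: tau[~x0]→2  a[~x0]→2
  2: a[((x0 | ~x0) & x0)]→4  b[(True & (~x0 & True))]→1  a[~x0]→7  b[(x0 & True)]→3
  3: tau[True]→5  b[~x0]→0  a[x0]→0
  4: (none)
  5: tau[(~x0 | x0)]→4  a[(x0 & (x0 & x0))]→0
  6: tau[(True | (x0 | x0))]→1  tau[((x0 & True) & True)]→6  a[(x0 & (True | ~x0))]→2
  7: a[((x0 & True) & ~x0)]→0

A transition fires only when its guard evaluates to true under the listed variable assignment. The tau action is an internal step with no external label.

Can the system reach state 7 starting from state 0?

Answer: REACHABLE

Working:
Guard filter leaves 9 enabled edge(s).
depth 0: {0}
depth 1: {6}  cumulative {0,6}
depth 2: {1}  cumulative {0,1,6}
depth 3: {2}  cumulative {0,1,2,6}
depth 4: {7}  cumulative {0,1,2,6,7}
Reachable = {0,1,2,6,7}
trace reaching 7: a·tau·tau·a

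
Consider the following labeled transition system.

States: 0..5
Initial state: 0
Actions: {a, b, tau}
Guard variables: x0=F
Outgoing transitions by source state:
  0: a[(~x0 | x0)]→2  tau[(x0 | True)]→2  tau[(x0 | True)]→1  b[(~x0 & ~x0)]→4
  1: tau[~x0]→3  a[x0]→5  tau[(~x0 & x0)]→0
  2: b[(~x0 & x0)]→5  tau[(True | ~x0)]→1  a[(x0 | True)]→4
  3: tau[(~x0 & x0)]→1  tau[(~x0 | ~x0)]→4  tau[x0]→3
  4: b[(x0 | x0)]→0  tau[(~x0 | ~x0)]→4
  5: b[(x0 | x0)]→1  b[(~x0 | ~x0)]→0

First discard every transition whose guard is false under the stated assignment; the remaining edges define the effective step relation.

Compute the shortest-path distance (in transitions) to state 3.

Breadth-first toward 3:
  depth 0: {0}
  depth 1: {1,2,4}
  depth 2: {3}
depth(3)=2, e.g. tau·tau

Answer: 2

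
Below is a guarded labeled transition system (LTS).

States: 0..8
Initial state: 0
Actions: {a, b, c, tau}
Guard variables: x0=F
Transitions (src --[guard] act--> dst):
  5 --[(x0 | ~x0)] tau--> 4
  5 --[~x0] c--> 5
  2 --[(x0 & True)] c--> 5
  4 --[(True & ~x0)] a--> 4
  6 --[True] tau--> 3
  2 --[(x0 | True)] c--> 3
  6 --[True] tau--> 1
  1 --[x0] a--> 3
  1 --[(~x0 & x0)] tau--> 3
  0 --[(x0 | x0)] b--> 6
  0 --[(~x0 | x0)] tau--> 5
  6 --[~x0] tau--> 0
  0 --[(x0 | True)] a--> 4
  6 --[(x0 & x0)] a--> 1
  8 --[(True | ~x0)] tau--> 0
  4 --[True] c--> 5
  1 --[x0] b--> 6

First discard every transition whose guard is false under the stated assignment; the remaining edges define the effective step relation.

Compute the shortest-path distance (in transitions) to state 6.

Answer: UNREACHABLE

Analysis:
Breadth-first toward 6:
  L0 = {0}
  L1 = {4,5}
6 never appears.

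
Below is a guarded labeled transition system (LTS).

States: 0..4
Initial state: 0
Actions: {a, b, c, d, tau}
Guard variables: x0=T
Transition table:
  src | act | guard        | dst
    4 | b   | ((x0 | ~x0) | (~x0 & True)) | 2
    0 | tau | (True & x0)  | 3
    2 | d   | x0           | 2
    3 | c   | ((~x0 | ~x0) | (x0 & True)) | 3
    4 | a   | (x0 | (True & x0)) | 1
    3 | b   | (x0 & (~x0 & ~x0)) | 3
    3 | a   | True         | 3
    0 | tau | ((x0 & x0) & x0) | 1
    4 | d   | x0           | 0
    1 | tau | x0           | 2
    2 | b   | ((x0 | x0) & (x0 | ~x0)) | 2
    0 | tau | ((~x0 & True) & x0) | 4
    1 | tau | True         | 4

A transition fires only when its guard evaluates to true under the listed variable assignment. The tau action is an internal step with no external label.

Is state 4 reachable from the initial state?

After dropping false guards: 11 live edges.
Layer 0: {0}
Layer 1: {1,3}  total {0,1,3}
Layer 2: {2,4}  total {0,1,2,3,4}
Reach set: {0,1,2,3,4}
Path to 4: tau·tau

Answer: REACHABLE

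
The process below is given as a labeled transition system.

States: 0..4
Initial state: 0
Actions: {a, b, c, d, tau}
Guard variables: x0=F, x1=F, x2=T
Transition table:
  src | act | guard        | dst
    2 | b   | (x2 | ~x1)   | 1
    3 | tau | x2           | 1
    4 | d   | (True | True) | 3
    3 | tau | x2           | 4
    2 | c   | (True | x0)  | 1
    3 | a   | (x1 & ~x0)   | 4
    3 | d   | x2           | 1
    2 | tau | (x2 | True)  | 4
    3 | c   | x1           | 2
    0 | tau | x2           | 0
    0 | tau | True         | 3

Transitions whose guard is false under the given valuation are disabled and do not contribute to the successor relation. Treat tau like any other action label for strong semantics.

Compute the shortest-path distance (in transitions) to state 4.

Breadth-first toward 4:
  Layer 0: {0}
  Layer 1: {3}
  Layer 2: {1,4}
first hit 4 at d=2 via tau·tau

Answer: 2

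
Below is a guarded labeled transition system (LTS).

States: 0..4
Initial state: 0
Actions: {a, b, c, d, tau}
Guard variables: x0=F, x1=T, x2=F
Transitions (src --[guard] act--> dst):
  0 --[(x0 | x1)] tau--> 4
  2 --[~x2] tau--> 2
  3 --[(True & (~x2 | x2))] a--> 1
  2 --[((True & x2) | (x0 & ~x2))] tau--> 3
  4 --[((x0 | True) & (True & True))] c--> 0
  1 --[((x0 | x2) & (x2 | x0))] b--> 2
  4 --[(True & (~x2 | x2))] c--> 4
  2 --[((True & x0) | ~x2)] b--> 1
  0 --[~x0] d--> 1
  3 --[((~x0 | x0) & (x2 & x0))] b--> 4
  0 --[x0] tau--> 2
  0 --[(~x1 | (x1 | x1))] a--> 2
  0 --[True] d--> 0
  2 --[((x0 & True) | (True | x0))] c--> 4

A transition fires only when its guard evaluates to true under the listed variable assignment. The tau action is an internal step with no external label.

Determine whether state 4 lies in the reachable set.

10 transition(s) survive guard evaluation.
depth 0: {0}
depth 1: {1,2,4}  total {0,1,2,4}
Reachable = {0,1,2,4}
Path to 4: tau

Answer: REACHABLE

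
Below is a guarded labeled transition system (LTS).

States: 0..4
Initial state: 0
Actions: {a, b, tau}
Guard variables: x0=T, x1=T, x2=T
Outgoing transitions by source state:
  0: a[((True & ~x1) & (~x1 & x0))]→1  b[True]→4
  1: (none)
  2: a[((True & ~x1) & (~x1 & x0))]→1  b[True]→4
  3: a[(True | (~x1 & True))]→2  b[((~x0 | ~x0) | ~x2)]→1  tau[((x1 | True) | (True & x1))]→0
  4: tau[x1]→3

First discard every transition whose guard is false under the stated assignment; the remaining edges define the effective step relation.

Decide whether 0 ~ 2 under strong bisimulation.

Answer: BISIMILAR

Trace:
Compute ~ classes (split until stable):
  P[0] = {{0,1,2,3,4}}
  P[1] = {{0,2},{1},{3},{4}}
4 equivalence class(es) (converged in 2)
[0]={0,2}  [2]={0,2}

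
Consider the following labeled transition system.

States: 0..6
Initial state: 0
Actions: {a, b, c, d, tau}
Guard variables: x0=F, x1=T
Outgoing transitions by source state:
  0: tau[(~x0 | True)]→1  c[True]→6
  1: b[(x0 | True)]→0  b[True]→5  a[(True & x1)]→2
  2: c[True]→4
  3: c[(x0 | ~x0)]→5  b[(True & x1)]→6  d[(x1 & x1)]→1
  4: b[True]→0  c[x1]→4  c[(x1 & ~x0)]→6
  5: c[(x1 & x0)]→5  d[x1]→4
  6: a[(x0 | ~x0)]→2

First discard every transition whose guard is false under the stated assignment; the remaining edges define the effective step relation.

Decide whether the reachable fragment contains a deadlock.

Reachable = {0,1,2,4,5,6}
  0: c→6  tau→1  [2 out]
  1: a→2  b→0  b→5  [3 out]
  2: c→4  [1 out]
  4: b→0  c→4  c→6  [3 out]
  5: d→4  [1 out]
  6: a→2  [1 out]

Answer: DEADLOCK-FREE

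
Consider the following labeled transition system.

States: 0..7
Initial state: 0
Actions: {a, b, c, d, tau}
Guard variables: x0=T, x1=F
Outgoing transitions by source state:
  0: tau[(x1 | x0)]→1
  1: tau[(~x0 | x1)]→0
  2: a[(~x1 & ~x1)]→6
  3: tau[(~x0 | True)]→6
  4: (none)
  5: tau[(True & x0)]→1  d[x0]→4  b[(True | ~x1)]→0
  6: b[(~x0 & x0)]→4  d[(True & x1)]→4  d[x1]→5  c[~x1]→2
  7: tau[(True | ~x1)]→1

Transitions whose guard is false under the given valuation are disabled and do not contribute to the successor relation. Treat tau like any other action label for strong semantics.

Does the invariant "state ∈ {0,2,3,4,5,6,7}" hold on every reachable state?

Answer: INVARIANT VIOLATED at state 1

Trace:
Inv-set: {0,2,3,4,5,6,7}
R = {0,1}
  0: safe
  1: ✗ unsafe
witness against invariant: tau → 1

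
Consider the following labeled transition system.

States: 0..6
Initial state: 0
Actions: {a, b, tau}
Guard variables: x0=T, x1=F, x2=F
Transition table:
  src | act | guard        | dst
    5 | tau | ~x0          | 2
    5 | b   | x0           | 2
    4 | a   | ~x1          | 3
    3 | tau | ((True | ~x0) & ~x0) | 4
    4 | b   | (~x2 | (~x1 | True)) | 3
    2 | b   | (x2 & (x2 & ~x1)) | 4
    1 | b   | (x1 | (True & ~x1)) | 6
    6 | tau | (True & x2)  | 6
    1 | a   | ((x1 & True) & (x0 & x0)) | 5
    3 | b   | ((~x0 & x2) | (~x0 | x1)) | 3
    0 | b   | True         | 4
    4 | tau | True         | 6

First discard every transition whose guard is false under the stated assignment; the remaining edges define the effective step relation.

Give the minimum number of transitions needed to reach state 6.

Answer: 2

Analysis:
Breadth-first toward 6:
  depth 0: {0}
  depth 1: {4}
  depth 2: {3,6}
6 enters at depth 2; path b·tau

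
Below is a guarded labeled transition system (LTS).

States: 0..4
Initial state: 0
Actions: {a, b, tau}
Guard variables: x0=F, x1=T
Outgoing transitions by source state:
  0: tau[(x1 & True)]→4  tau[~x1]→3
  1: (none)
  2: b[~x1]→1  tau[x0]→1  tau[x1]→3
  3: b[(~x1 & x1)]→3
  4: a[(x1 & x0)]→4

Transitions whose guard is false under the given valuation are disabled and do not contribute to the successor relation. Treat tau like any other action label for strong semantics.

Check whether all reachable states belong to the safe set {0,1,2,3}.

Answer: INVARIANT VIOLATED at state 4

Trace:
Safe = {0,1,2,3}
Reachable = {0,4}
  0: ok
  4: outside
counterexample path to 4: tau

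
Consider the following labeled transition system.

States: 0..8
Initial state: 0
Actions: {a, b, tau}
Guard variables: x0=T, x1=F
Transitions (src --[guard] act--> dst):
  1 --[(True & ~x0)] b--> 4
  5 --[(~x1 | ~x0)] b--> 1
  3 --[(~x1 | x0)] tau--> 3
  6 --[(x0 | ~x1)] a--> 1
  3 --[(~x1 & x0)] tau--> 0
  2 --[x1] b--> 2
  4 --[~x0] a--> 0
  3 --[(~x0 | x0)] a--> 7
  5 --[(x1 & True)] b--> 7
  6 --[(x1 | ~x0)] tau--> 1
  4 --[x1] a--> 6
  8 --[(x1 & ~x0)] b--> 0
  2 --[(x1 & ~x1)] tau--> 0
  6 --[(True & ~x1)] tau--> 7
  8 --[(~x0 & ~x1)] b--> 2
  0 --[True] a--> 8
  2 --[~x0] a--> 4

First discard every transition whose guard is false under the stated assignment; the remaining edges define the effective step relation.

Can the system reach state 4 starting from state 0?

Answer: UNREACHABLE

Analysis:
After dropping false guards: 7 live edges.
L0 = {0}
L1 = {8}  now seen {0,8}
R = {0,8}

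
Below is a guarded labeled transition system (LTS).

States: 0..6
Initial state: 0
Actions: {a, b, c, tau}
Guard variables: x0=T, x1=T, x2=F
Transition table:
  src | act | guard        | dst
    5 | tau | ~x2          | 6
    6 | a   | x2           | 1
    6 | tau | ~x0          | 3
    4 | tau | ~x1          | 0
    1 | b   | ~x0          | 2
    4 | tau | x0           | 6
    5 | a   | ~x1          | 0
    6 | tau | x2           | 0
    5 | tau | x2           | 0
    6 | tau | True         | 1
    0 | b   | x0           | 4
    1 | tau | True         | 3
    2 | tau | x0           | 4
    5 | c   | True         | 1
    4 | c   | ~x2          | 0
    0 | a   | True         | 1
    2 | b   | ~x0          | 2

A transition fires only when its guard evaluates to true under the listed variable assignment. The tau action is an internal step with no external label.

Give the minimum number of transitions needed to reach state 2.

Answer: UNREACHABLE

Working:
BFS to 2:
  depth 0: {0}
  depth 1: {1,4}
  depth 2: {3,6}
2 never appears.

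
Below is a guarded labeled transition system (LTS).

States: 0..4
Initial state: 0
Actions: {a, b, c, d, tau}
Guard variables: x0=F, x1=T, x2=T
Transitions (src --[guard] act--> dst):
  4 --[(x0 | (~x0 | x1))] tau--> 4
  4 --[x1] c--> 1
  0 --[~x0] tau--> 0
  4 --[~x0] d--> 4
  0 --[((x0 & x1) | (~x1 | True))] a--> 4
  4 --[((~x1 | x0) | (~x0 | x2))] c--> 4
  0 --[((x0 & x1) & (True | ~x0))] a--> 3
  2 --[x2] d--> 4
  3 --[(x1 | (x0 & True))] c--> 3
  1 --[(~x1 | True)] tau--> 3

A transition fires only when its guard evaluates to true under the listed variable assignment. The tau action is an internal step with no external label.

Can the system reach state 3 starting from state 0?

9 transition(s) survive guard evaluation.
depth 0: {0}
depth 1: {4}  cumulative {0,4}
depth 2: {1}  cumulative {0,1,4}
depth 3: {3}  cumulative {0,1,3,4}
R = {0,1,3,4}
witness 3: a·c·tau

Answer: REACHABLE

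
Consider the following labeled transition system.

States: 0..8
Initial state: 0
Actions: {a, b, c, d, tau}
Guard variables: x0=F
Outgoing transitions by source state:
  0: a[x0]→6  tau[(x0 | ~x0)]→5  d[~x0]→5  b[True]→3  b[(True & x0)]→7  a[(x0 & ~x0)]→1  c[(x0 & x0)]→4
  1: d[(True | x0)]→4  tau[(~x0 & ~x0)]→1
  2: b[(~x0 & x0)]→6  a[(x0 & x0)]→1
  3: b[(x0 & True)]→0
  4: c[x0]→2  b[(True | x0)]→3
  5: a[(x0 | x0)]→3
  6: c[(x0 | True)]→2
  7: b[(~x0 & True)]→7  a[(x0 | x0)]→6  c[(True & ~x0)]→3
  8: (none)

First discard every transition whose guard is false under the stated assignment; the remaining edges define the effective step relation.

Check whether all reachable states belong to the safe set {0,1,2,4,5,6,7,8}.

Answer: INVARIANT VIOLATED at state 3

Trace:
Inv-set: {0,1,2,4,5,6,7,8}
Reach set: {0,3,5}
  0: ✓
  3: ✗ unsafe
  5: ✓
counterexample path to 3: b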